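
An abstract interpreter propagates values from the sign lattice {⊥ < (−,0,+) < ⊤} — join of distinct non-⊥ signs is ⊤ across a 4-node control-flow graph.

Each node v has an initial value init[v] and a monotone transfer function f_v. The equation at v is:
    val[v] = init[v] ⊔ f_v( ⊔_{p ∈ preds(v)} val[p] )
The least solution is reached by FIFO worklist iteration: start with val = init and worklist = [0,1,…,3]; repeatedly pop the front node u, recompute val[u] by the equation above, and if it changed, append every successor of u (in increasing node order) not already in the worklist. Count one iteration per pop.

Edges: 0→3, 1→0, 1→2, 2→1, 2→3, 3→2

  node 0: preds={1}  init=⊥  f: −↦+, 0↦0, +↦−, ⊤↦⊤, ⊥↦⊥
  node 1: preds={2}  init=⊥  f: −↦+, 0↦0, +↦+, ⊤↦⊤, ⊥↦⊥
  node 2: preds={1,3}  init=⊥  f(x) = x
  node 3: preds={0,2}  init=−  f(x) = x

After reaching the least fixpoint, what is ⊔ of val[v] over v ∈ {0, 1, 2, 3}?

Trace (12 dequeues):
  [1] u=0 | in ⊥ | out ⊥ | ==
  [2] u=1 | in ⊥ | out ⊥ | ==
  [3] u=2 | in − | out − | prev ⊥ | push {1}
  [4] u=3 | in − | out − | ==
  [5] u=1 | in − | out + | prev ⊥ | push {0,2}
  [6] u=0 | in + | out − | prev ⊥ | push {3}
  [7] u=2 | in ⊤ | out ⊤ | prev − | push {1}
  [8] u=3 | in ⊤ | out ⊤ | prev − | push {2}
  [9] u=1 | in ⊤ | out ⊤ | prev + | push {0}
  [10] u=2 | in ⊤ | out ⊤ | ==
  [11] u=0 | in ⊤ | out ⊤ | prev − | push {3}
  [12] u=3 | in ⊤ | out ⊤ | ==

Converged values:
  [0] ⊤
  [1] ⊤
  [2] ⊤
  [3] ⊤

⊤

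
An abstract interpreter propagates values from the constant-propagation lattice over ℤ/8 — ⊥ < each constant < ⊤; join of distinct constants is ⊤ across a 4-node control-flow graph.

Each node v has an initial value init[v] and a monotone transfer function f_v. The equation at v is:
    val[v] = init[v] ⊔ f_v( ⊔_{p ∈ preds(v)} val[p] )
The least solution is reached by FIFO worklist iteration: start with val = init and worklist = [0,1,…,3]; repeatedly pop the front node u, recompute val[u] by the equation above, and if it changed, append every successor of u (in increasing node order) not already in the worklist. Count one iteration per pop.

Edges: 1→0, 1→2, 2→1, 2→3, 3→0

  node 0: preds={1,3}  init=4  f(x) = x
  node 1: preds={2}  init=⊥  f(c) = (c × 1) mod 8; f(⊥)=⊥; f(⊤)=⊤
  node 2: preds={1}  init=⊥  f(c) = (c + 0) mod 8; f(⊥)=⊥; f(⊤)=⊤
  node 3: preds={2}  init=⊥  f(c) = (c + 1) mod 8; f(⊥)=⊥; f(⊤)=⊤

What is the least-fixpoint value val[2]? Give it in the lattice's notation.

Worklist (4 pops):
  #1 pop 0: in=⊥ → 4 (no change)
  #2 pop 1: in=⊥ → ⊥ (no change)
  #3 pop 2: in=⊥ → ⊥ (no change)
  #4 pop 3: in=⊥ → ⊥ (no change)

Fixpoint:
  val[0] = 4
  val[1] = ⊥
  val[2] = ⊥
  val[3] = ⊥

⊥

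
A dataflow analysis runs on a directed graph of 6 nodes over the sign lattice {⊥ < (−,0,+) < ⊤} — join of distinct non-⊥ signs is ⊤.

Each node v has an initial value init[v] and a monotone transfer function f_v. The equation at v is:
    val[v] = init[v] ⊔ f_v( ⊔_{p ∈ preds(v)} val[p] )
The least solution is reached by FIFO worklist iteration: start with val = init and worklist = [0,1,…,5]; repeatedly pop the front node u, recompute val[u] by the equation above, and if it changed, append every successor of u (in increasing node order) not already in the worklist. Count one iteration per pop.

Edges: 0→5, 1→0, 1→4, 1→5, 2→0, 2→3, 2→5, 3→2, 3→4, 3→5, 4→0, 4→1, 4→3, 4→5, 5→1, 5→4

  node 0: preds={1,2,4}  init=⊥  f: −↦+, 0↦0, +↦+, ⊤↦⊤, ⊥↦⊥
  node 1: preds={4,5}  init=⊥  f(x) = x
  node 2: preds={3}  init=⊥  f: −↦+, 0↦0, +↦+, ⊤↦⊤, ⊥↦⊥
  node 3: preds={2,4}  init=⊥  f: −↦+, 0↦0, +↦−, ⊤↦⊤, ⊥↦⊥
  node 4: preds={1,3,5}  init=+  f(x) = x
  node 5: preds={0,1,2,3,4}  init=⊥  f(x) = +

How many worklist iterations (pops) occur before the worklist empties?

17

Trace (17 dequeues):
  [1] u=0 | in + | out + | prev ⊥ | push {}
  [2] u=1 | in + | out + | prev ⊥ | push {0}
  [3] u=2 | in ⊥ | out ⊥ | ==
  [4] u=3 | in + | out − | prev ⊥ | push {2}
  [5] u=4 | in ⊤ | out ⊤ | prev + | push {1,3}
  [6] u=5 | in ⊤ | out + | prev ⊥ | push {4}
  [7] u=0 | in ⊤ | out ⊤ | prev + | push {5}
  [8] u=2 | in − | out + | prev ⊥ | push {0}
  [9] u=1 | in ⊤ | out ⊤ | prev + | push {}
  [10] u=3 | in ⊤ | out ⊤ | prev − | push {2}
  [11] u=4 | in ⊤ | out ⊤ | ==
  [12] u=5 | in ⊤ | out + | ==
  [13] u=0 | in ⊤ | out ⊤ | ==
  [14] u=2 | in ⊤ | out ⊤ | prev + | push {0,3,5}
  [15] u=0 | in ⊤ | out ⊤ | ==
  [16] u=3 | in ⊤ | out ⊤ | ==
  [17] u=5 | in ⊤ | out + | ==

Converged values:
  [0] ⊤
  [1] ⊤
  [2] ⊤
  [3] ⊤
  [4] ⊤
  [5] +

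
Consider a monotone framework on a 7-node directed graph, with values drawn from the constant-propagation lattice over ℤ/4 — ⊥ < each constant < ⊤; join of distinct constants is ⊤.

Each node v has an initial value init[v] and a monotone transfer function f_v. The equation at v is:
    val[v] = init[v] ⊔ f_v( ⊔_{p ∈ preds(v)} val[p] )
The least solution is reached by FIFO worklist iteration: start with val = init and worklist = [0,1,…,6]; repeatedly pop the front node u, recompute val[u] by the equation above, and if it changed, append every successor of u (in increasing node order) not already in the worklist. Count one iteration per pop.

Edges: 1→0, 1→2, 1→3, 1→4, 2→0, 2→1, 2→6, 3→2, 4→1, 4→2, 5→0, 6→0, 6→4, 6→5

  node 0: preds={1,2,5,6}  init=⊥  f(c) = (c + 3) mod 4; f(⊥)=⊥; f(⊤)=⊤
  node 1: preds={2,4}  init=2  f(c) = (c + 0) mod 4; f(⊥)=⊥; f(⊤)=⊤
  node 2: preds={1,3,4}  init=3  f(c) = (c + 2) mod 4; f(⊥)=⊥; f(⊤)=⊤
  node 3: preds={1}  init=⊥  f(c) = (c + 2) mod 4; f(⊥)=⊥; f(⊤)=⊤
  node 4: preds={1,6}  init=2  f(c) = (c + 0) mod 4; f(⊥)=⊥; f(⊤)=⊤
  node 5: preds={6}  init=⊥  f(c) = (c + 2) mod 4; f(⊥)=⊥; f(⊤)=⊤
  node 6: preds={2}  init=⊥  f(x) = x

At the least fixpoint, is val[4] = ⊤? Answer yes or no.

yes

Iteration log — 13 steps:
  step 1. node 0  ⊔preds=⊤  new=⊤  old=⊥  +wl: 
  step 2. node 1  ⊔preds=⊤  new=⊤  old=2  +wl: 0
  step 3. node 2  ⊔preds=⊤  new=⊤  old=3  +wl: 1
  step 4. node 3  ⊔preds=⊤  new=⊤  old=⊥  +wl: 2
  step 5. node 4  ⊔preds=⊤  new=⊤  old=2  +wl: 
  step 6. node 5  ⊔preds=⊥  new=⊥  stable
  step 7. node 6  ⊔preds=⊤  new=⊤  old=⊥  +wl: 4,5
  step 8. node 0  ⊔preds=⊤  new=⊤  stable
  step 9. node 1  ⊔preds=⊤  new=⊤  stable
  step 10. node 2  ⊔preds=⊤  new=⊤  stable
  step 11. node 4  ⊔preds=⊤  new=⊤  stable
  step 12. node 5  ⊔preds=⊤  new=⊤  old=⊥  +wl: 0
  step 13. node 0  ⊔preds=⊤  new=⊤  stable

Least fixpoint reached:
  node 0: ⊤
  node 1: ⊤
  node 2: ⊤
  node 3: ⊤
  node 4: ⊤
  node 5: ⊤
  node 6: ⊤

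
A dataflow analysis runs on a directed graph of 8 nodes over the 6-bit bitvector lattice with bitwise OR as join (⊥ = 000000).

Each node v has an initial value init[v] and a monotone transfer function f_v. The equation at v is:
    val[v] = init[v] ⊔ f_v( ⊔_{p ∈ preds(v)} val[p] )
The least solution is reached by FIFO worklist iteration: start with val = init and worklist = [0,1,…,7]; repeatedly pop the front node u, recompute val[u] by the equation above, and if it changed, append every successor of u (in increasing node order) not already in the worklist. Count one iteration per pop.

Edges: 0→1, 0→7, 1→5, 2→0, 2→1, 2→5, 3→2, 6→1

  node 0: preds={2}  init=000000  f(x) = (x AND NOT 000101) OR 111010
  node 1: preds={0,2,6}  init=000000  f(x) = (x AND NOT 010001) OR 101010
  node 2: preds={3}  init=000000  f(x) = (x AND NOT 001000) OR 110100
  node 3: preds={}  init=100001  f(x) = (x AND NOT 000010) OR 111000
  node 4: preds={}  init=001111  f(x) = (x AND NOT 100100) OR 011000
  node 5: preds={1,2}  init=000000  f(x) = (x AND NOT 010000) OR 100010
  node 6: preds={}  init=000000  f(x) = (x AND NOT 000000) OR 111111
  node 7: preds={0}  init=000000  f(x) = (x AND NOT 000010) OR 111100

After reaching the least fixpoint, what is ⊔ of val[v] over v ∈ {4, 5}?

Trace (12 dequeues):
  [1] u=0 | in 000000 | out 111010 | prev 000000 | push {}
  [2] u=1 | in 111010 | out 101010 | prev 000000 | push {}
  [3] u=2 | in 100001 | out 110101 | prev 000000 | push {0,1}
  [4] u=3 | in 000000 | out 111001 | prev 100001 | push {2}
  [5] u=4 | in 000000 | out 011111 | prev 001111 | push {}
  [6] u=5 | in 111111 | out 101111 | prev 000000 | push {}
  [7] u=6 | in 000000 | out 111111 | prev 000000 | push {}
  [8] u=7 | in 111010 | out 111100 | prev 000000 | push {}
  [9] u=0 | in 110101 | out 111010 | ==
  [10] u=1 | in 111111 | out 101110 | prev 101010 | push {5}
  [11] u=2 | in 111001 | out 110101 | ==
  [12] u=5 | in 111111 | out 101111 | ==

Converged values:
  [0] 111010
  [1] 101110
  [2] 110101
  [3] 111001
  [4] 011111
  [5] 101111
  [6] 111111
  [7] 111100

111111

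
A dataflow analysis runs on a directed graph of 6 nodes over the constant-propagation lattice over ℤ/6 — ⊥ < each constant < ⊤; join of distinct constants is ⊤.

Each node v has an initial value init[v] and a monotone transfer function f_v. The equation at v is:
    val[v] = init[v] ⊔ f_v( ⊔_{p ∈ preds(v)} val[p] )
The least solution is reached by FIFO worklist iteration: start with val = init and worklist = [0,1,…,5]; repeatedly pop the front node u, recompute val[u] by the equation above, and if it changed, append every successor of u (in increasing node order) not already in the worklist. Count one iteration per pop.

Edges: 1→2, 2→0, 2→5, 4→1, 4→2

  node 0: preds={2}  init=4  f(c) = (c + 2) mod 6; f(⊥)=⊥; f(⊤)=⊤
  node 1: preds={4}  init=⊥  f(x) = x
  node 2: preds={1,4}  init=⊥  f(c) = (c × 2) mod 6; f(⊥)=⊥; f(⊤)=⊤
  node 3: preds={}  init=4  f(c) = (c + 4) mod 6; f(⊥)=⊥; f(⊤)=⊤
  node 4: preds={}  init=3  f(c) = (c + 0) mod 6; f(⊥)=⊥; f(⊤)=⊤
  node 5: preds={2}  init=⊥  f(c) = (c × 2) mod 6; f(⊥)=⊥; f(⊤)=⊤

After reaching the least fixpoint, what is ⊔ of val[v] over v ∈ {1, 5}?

⊤

Trace (7 dequeues):
  [1] u=0 | in ⊥ | out 4 | ==
  [2] u=1 | in 3 | out 3 | prev ⊥ | push {}
  [3] u=2 | in 3 | out 0 | prev ⊥ | push {0}
  [4] u=3 | in ⊥ | out 4 | ==
  [5] u=4 | in ⊥ | out 3 | ==
  [6] u=5 | in 0 | out 0 | prev ⊥ | push {}
  [7] u=0 | in 0 | out ⊤ | prev 4 | push {}

Converged values:
  [0] ⊤
  [1] 3
  [2] 0
  [3] 4
  [4] 3
  [5] 0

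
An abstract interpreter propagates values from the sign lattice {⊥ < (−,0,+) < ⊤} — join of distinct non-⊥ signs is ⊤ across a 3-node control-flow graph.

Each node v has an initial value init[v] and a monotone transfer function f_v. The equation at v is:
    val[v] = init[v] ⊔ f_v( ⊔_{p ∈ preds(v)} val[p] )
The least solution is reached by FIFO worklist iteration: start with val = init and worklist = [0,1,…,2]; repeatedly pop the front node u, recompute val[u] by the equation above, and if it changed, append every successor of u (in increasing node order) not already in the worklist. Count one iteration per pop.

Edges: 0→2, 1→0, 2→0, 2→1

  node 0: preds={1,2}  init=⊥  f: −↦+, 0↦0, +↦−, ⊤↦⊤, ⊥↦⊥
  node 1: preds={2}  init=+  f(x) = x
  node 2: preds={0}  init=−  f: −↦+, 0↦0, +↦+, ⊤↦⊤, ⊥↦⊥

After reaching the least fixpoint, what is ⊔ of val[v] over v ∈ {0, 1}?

⊤

Trace (5 dequeues):
  [1] u=0 | in ⊤ | out ⊤ | prev ⊥ | push {}
  [2] u=1 | in − | out ⊤ | prev + | push {0}
  [3] u=2 | in ⊤ | out ⊤ | prev − | push {1}
  [4] u=0 | in ⊤ | out ⊤ | ==
  [5] u=1 | in ⊤ | out ⊤ | ==

Converged values:
  [0] ⊤
  [1] ⊤
  [2] ⊤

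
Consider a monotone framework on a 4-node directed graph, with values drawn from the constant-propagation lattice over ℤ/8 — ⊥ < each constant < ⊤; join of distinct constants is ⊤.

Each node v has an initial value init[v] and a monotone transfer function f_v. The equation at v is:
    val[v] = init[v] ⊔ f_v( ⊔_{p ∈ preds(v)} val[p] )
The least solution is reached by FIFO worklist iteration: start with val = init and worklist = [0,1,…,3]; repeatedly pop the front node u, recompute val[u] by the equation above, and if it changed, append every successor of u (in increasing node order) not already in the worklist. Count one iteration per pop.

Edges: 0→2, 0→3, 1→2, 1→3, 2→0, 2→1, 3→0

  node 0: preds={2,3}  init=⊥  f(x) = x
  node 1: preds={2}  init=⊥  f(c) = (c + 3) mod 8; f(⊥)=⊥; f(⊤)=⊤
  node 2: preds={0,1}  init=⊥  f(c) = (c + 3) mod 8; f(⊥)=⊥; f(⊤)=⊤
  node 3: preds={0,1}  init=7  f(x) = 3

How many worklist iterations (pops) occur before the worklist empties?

Trace (12 dequeues):
  [1] u=0 | in 7 | out 7 | prev ⊥ | push {}
  [2] u=1 | in ⊥ | out ⊥ | ==
  [3] u=2 | in 7 | out 2 | prev ⊥ | push {0,1}
  [4] u=3 | in 7 | out ⊤ | prev 7 | push {}
  [5] u=0 | in ⊤ | out ⊤ | prev 7 | push {2,3}
  [6] u=1 | in 2 | out 5 | prev ⊥ | push {}
  [7] u=2 | in ⊤ | out ⊤ | prev 2 | push {0,1}
  [8] u=3 | in ⊤ | out ⊤ | ==
  [9] u=0 | in ⊤ | out ⊤ | ==
  [10] u=1 | in ⊤ | out ⊤ | prev 5 | push {2,3}
  [11] u=2 | in ⊤ | out ⊤ | ==
  [12] u=3 | in ⊤ | out ⊤ | ==

Converged values:
  [0] ⊤
  [1] ⊤
  [2] ⊤
  [3] ⊤

12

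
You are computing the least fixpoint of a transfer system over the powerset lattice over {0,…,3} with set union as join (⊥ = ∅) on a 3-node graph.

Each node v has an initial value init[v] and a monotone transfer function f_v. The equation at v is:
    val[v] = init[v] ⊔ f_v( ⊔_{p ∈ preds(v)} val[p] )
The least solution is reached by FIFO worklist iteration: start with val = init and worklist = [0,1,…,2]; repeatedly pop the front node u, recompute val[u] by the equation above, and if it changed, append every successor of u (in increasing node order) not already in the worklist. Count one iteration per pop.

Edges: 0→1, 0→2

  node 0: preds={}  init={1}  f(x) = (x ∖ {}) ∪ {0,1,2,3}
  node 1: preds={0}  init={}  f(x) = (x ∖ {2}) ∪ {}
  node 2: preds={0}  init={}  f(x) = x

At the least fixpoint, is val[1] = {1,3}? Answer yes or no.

Worklist (3 pops):
  #1 pop 0: in={} → {0,1,2,3} (was {1}); enqueue []
  #2 pop 1: in={0,1,2,3} → {0,1,3} (was {}); enqueue []
  #3 pop 2: in={0,1,2,3} → {0,1,2,3} (was {}); enqueue []

Fixpoint:
  val[0] = {0,1,2,3}
  val[1] = {0,1,3}
  val[2] = {0,1,2,3}

no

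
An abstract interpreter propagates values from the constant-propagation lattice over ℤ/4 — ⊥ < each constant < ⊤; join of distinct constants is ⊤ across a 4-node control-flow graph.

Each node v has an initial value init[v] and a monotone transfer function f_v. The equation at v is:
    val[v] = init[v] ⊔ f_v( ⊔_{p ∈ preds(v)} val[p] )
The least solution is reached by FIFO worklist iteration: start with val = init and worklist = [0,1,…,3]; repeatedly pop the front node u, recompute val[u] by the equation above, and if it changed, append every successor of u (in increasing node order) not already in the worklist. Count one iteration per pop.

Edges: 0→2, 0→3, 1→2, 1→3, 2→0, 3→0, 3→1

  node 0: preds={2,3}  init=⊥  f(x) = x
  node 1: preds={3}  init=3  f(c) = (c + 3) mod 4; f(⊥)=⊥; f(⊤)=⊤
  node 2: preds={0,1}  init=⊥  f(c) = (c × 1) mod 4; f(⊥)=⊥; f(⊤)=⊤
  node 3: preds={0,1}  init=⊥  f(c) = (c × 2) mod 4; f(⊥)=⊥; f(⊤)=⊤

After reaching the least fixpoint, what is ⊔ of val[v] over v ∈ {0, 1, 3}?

⊤

Trace (10 dequeues):
  [1] u=0 | in ⊥ | out ⊥ | ==
  [2] u=1 | in ⊥ | out 3 | ==
  [3] u=2 | in 3 | out 3 | prev ⊥ | push {0}
  [4] u=3 | in 3 | out 2 | prev ⊥ | push {1}
  [5] u=0 | in ⊤ | out ⊤ | prev ⊥ | push {2,3}
  [6] u=1 | in 2 | out ⊤ | prev 3 | push {}
  [7] u=2 | in ⊤ | out ⊤ | prev 3 | push {0}
  [8] u=3 | in ⊤ | out ⊤ | prev 2 | push {1}
  [9] u=0 | in ⊤ | out ⊤ | ==
  [10] u=1 | in ⊤ | out ⊤ | ==

Converged values:
  [0] ⊤
  [1] ⊤
  [2] ⊤
  [3] ⊤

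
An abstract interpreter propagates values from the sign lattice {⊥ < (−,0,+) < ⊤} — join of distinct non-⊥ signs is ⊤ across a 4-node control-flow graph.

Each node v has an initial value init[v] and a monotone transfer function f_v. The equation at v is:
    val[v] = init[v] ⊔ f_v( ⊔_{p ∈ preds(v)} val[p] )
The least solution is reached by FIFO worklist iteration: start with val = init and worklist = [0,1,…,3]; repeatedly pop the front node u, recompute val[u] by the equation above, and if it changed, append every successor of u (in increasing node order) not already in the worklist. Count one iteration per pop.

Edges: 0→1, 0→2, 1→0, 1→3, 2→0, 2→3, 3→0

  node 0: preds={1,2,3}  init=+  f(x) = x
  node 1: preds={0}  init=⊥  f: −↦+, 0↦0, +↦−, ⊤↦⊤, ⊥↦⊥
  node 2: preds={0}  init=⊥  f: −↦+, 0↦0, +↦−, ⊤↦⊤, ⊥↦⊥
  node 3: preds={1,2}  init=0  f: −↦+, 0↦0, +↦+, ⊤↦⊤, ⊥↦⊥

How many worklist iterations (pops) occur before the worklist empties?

Trace (5 dequeues):
  [1] u=0 | in 0 | out ⊤ | prev + | push {}
  [2] u=1 | in ⊤ | out ⊤ | prev ⊥ | push {0}
  [3] u=2 | in ⊤ | out ⊤ | prev ⊥ | push {}
  [4] u=3 | in ⊤ | out ⊤ | prev 0 | push {}
  [5] u=0 | in ⊤ | out ⊤ | ==

Converged values:
  [0] ⊤
  [1] ⊤
  [2] ⊤
  [3] ⊤

5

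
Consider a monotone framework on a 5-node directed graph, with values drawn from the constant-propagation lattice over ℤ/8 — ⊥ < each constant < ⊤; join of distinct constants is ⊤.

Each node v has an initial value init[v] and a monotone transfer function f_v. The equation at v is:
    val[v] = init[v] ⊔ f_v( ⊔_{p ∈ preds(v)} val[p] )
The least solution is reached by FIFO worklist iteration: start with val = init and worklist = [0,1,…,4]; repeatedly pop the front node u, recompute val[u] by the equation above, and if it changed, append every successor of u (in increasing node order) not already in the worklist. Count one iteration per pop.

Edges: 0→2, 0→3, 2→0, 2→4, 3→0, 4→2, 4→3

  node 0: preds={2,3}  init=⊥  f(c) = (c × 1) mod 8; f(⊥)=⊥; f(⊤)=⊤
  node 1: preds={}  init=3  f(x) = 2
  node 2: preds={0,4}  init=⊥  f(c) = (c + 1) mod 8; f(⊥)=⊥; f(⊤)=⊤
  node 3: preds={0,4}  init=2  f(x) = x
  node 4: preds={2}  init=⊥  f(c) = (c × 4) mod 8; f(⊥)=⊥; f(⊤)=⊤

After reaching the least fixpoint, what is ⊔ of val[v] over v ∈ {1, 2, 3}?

⊤

Iteration log — 12 steps:
  step 1. node 0  ⊔preds=2  new=2  old=⊥  +wl: 
  step 2. node 1  ⊔preds=⊥  new=⊤  old=3  +wl: 
  step 3. node 2  ⊔preds=2  new=3  old=⊥  +wl: 0
  step 4. node 3  ⊔preds=2  new=2  stable
  step 5. node 4  ⊔preds=3  new=4  old=⊥  +wl: 2,3
  step 6. node 0  ⊔preds=⊤  new=⊤  old=2  +wl: 
  step 7. node 2  ⊔preds=⊤  new=⊤  old=3  +wl: 0,4
  step 8. node 3  ⊔preds=⊤  new=⊤  old=2  +wl: 
  step 9. node 0  ⊔preds=⊤  new=⊤  stable
  step 10. node 4  ⊔preds=⊤  new=⊤  old=4  +wl: 2,3
  step 11. node 2  ⊔preds=⊤  new=⊤  stable
  step 12. node 3  ⊔preds=⊤  new=⊤  stable

Least fixpoint reached:
  node 0: ⊤
  node 1: ⊤
  node 2: ⊤
  node 3: ⊤
  node 4: ⊤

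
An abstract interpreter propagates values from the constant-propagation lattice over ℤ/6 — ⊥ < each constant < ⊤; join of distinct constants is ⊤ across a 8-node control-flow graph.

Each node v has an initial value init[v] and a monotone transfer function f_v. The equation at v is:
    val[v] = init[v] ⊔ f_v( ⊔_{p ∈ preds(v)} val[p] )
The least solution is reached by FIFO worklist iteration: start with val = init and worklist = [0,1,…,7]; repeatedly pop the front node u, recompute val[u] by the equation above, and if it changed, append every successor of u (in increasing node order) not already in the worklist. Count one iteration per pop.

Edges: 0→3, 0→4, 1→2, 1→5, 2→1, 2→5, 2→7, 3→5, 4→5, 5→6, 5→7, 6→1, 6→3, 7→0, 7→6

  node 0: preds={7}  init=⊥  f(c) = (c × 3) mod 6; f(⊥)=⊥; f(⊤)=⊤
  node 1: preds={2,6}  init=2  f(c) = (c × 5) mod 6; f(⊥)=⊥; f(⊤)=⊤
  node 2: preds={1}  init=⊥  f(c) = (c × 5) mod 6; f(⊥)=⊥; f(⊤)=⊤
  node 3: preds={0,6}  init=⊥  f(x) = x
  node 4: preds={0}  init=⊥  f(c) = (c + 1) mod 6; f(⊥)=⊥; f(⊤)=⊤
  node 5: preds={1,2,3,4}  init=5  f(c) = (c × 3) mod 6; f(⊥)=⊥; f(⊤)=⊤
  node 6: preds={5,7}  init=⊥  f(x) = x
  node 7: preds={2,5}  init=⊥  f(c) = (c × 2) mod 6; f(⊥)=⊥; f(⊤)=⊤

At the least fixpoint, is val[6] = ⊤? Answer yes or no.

yes

Trace (19 dequeues):
  [1] u=0 | in ⊥ | out ⊥ | ==
  [2] u=1 | in ⊥ | out 2 | ==
  [3] u=2 | in 2 | out 4 | prev ⊥ | push {1}
  [4] u=3 | in ⊥ | out ⊥ | ==
  [5] u=4 | in ⊥ | out ⊥ | ==
  [6] u=5 | in ⊤ | out ⊤ | prev 5 | push {}
  [7] u=6 | in ⊤ | out ⊤ | prev ⊥ | push {3}
  [8] u=7 | in ⊤ | out ⊤ | prev ⊥ | push {0,6}
  [9] u=1 | in ⊤ | out ⊤ | prev 2 | push {2,5}
  [10] u=3 | in ⊤ | out ⊤ | prev ⊥ | push {}
  [11] u=0 | in ⊤ | out ⊤ | prev ⊥ | push {3,4}
  [12] u=6 | in ⊤ | out ⊤ | ==
  [13] u=2 | in ⊤ | out ⊤ | prev 4 | push {1,7}
  [14] u=5 | in ⊤ | out ⊤ | ==
  [15] u=3 | in ⊤ | out ⊤ | ==
  [16] u=4 | in ⊤ | out ⊤ | prev ⊥ | push {5}
  [17] u=1 | in ⊤ | out ⊤ | ==
  [18] u=7 | in ⊤ | out ⊤ | ==
  [19] u=5 | in ⊤ | out ⊤ | ==

Converged values:
  [0] ⊤
  [1] ⊤
  [2] ⊤
  [3] ⊤
  [4] ⊤
  [5] ⊤
  [6] ⊤
  [7] ⊤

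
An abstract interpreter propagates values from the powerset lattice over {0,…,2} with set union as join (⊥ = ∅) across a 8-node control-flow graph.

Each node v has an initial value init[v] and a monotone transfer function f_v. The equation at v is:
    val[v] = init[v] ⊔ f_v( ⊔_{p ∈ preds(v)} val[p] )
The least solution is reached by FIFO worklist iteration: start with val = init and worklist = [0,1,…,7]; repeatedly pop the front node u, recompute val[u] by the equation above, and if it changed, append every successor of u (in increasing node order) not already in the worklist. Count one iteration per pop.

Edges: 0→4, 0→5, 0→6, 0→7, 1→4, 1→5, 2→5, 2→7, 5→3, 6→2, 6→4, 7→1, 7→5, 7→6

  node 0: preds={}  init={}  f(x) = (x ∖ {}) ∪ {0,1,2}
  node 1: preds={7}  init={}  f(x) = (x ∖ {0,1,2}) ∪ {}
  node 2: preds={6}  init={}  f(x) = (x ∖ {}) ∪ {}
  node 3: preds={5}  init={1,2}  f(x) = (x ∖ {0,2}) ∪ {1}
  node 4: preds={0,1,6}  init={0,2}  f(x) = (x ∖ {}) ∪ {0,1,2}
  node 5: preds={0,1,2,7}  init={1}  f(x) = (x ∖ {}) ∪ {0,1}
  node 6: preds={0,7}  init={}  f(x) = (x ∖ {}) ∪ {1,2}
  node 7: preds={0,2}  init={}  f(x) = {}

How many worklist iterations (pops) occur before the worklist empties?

13

Iteration log — 13 steps:
  step 1. node 0  ⊔preds={}  new={0,1,2}  old={}  +wl: 
  step 2. node 1  ⊔preds={}  new={}  stable
  step 3. node 2  ⊔preds={}  new={}  stable
  step 4. node 3  ⊔preds={1}  new={1,2}  stable
  step 5. node 4  ⊔preds={0,1,2}  new={0,1,2}  old={0,2}  +wl: 
  step 6. node 5  ⊔preds={0,1,2}  new={0,1,2}  old={1}  +wl: 3
  step 7. node 6  ⊔preds={0,1,2}  new={0,1,2}  old={}  +wl: 2,4
  step 8. node 7  ⊔preds={0,1,2}  new={}  stable
  step 9. node 3  ⊔preds={0,1,2}  new={1,2}  stable
  step 10. node 2  ⊔preds={0,1,2}  new={0,1,2}  old={}  +wl: 5,7
  step 11. node 4  ⊔preds={0,1,2}  new={0,1,2}  stable
  step 12. node 5  ⊔preds={0,1,2}  new={0,1,2}  stable
  step 13. node 7  ⊔preds={0,1,2}  new={}  stable

Least fixpoint reached:
  node 0: {0,1,2}
  node 1: {}
  node 2: {0,1,2}
  node 3: {1,2}
  node 4: {0,1,2}
  node 5: {0,1,2}
  node 6: {0,1,2}
  node 7: {}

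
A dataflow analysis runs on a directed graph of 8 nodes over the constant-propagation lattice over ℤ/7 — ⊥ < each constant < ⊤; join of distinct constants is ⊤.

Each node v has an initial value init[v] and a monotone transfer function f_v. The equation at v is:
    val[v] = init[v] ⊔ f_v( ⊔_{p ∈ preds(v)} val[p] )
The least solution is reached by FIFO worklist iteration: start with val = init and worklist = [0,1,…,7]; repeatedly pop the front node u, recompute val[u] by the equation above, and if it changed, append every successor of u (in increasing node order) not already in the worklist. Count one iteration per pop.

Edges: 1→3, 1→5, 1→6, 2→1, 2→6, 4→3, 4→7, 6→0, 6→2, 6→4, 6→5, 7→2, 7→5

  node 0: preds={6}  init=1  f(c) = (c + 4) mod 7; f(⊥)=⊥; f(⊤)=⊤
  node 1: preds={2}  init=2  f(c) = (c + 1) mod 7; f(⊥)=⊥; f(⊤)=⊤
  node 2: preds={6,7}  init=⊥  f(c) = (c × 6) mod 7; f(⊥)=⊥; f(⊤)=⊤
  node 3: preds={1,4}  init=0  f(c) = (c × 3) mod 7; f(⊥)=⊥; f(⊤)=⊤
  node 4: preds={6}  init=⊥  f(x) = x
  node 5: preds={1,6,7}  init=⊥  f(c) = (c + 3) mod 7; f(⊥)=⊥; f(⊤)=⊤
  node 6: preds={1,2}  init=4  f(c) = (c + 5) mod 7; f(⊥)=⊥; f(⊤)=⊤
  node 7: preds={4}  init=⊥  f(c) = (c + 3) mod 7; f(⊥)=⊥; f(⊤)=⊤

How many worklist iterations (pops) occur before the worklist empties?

Iteration log — 20 steps:
  step 1. node 0  ⊔preds=4  new=1  stable
  step 2. node 1  ⊔preds=⊥  new=2  stable
  step 3. node 2  ⊔preds=4  new=3  old=⊥  +wl: 1
  step 4. node 3  ⊔preds=2  new=⊤  old=0  +wl: 
  step 5. node 4  ⊔preds=4  new=4  old=⊥  +wl: 3
  step 6. node 5  ⊔preds=⊤  new=⊤  old=⊥  +wl: 
  step 7. node 6  ⊔preds=⊤  new=⊤  old=4  +wl: 0,2,4,5
  step 8. node 7  ⊔preds=4  new=0  old=⊥  +wl: 
  step 9. node 1  ⊔preds=3  new=⊤  old=2  +wl: 6
  step 10. node 3  ⊔preds=⊤  new=⊤  stable
  step 11. node 0  ⊔preds=⊤  new=⊤  old=1  +wl: 
  step 12. node 2  ⊔preds=⊤  new=⊤  old=3  +wl: 1
  step 13. node 4  ⊔preds=⊤  new=⊤  old=4  +wl: 3,7
  step 14. node 5  ⊔preds=⊤  new=⊤  stable
  step 15. node 6  ⊔preds=⊤  new=⊤  stable
  step 16. node 1  ⊔preds=⊤  new=⊤  stable
  step 17. node 3  ⊔preds=⊤  new=⊤  stable
  step 18. node 7  ⊔preds=⊤  new=⊤  old=0  +wl: 2,5
  step 19. node 2  ⊔preds=⊤  new=⊤  stable
  step 20. node 5  ⊔preds=⊤  new=⊤  stable

Least fixpoint reached:
  node 0: ⊤
  node 1: ⊤
  node 2: ⊤
  node 3: ⊤
  node 4: ⊤
  node 5: ⊤
  node 6: ⊤
  node 7: ⊤

20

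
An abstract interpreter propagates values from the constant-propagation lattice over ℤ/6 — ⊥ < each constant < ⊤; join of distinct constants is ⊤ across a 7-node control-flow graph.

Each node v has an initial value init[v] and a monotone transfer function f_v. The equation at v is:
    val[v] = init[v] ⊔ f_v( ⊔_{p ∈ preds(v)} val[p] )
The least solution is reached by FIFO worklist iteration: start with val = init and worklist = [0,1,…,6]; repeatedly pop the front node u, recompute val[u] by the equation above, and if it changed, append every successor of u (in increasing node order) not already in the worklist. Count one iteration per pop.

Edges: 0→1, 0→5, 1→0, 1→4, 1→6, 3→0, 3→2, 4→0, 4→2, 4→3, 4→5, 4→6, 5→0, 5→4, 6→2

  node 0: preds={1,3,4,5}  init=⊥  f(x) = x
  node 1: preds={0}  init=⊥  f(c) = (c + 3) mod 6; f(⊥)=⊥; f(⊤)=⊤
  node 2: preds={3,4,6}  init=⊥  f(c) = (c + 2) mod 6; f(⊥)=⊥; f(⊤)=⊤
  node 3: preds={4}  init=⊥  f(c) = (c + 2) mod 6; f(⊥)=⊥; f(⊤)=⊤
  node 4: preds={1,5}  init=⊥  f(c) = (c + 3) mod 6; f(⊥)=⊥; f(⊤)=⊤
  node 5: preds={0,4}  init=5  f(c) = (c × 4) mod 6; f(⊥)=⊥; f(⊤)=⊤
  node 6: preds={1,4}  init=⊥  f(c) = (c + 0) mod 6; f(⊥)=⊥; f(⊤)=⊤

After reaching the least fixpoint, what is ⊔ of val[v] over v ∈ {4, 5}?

⊤

Trace (17 dequeues):
  [1] u=0 | in 5 | out 5 | prev ⊥ | push {}
  [2] u=1 | in 5 | out 2 | prev ⊥ | push {0}
  [3] u=2 | in ⊥ | out ⊥ | ==
  [4] u=3 | in ⊥ | out ⊥ | ==
  [5] u=4 | in ⊤ | out ⊤ | prev ⊥ | push {2,3}
  [6] u=5 | in ⊤ | out ⊤ | prev 5 | push {4}
  [7] u=6 | in ⊤ | out ⊤ | prev ⊥ | push {}
  [8] u=0 | in ⊤ | out ⊤ | prev 5 | push {1,5}
  [9] u=2 | in ⊤ | out ⊤ | prev ⊥ | push {}
  [10] u=3 | in ⊤ | out ⊤ | prev ⊥ | push {0,2}
  [11] u=4 | in ⊤ | out ⊤ | ==
  [12] u=1 | in ⊤ | out ⊤ | prev 2 | push {4,6}
  [13] u=5 | in ⊤ | out ⊤ | ==
  [14] u=0 | in ⊤ | out ⊤ | ==
  [15] u=2 | in ⊤ | out ⊤ | ==
  [16] u=4 | in ⊤ | out ⊤ | ==
  [17] u=6 | in ⊤ | out ⊤ | ==

Converged values:
  [0] ⊤
  [1] ⊤
  [2] ⊤
  [3] ⊤
  [4] ⊤
  [5] ⊤
  [6] ⊤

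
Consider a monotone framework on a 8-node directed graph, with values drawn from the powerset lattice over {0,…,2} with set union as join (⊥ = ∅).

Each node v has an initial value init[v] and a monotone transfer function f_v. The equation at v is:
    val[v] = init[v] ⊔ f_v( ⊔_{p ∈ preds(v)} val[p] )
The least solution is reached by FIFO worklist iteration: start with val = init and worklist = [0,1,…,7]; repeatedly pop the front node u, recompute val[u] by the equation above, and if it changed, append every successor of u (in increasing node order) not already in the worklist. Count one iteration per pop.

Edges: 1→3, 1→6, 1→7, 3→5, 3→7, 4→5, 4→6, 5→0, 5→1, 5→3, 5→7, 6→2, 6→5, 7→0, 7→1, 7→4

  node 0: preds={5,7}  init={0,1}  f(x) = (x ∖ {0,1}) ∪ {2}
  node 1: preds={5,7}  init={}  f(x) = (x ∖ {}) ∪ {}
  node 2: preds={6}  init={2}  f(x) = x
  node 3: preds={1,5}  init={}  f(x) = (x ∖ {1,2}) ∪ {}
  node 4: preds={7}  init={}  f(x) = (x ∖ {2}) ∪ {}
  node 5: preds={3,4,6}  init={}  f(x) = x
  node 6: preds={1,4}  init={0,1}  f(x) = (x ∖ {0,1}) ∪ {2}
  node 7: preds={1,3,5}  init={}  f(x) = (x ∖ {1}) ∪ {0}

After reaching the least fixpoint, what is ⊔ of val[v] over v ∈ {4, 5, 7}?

{0,1,2}

Iteration log — 23 steps:
  step 1. node 0  ⊔preds={}  new={0,1,2}  old={0,1}  +wl: 
  step 2. node 1  ⊔preds={}  new={}  stable
  step 3. node 2  ⊔preds={0,1}  new={0,1,2}  old={2}  +wl: 
  step 4. node 3  ⊔preds={}  new={}  stable
  step 5. node 4  ⊔preds={}  new={}  stable
  step 6. node 5  ⊔preds={0,1}  new={0,1}  old={}  +wl: 0,1,3
  step 7. node 6  ⊔preds={}  new={0,1,2}  old={0,1}  +wl: 2,5
  step 8. node 7  ⊔preds={0,1}  new={0}  old={}  +wl: 4
  step 9. node 0  ⊔preds={0,1}  new={0,1,2}  stable
  step 10. node 1  ⊔preds={0,1}  new={0,1}  old={}  +wl: 6,7
  step 11. node 3  ⊔preds={0,1}  new={0}  old={}  +wl: 
  step 12. node 2  ⊔preds={0,1,2}  new={0,1,2}  stable
  step 13. node 5  ⊔preds={0,1,2}  new={0,1,2}  old={0,1}  +wl: 0,1,3
  step 14. node 4  ⊔preds={0}  new={0}  old={}  +wl: 5
  step 15. node 6  ⊔preds={0,1}  new={0,1,2}  stable
  step 16. node 7  ⊔preds={0,1,2}  new={0,2}  old={0}  +wl: 4
  step 17. node 0  ⊔preds={0,1,2}  new={0,1,2}  stable
  step 18. node 1  ⊔preds={0,1,2}  new={0,1,2}  old={0,1}  +wl: 6,7
  step 19. node 3  ⊔preds={0,1,2}  new={0}  stable
  step 20. node 5  ⊔preds={0,1,2}  new={0,1,2}  stable
  step 21. node 4  ⊔preds={0,2}  new={0}  stable
  step 22. node 6  ⊔preds={0,1,2}  new={0,1,2}  stable
  step 23. node 7  ⊔preds={0,1,2}  new={0,2}  stable

Least fixpoint reached:
  node 0: {0,1,2}
  node 1: {0,1,2}
  node 2: {0,1,2}
  node 3: {0}
  node 4: {0}
  node 5: {0,1,2}
  node 6: {0,1,2}
  node 7: {0,2}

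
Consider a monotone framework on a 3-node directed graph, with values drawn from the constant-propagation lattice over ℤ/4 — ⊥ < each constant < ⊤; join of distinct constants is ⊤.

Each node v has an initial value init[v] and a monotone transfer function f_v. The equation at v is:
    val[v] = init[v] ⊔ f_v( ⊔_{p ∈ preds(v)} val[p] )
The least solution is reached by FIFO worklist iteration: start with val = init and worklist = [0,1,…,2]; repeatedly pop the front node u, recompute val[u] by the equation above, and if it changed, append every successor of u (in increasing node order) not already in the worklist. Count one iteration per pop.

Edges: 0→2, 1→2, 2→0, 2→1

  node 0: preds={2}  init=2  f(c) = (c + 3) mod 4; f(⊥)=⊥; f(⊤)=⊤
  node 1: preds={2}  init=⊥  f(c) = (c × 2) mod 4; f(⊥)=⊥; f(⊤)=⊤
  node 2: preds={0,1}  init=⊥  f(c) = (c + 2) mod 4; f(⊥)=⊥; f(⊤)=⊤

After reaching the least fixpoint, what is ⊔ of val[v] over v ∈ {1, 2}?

⊤

Trace (9 dequeues):
  [1] u=0 | in ⊥ | out 2 | ==
  [2] u=1 | in ⊥ | out ⊥ | ==
  [3] u=2 | in 2 | out 0 | prev ⊥ | push {0,1}
  [4] u=0 | in 0 | out ⊤ | prev 2 | push {2}
  [5] u=1 | in 0 | out 0 | prev ⊥ | push {}
  [6] u=2 | in ⊤ | out ⊤ | prev 0 | push {0,1}
  [7] u=0 | in ⊤ | out ⊤ | ==
  [8] u=1 | in ⊤ | out ⊤ | prev 0 | push {2}
  [9] u=2 | in ⊤ | out ⊤ | ==

Converged values:
  [0] ⊤
  [1] ⊤
  [2] ⊤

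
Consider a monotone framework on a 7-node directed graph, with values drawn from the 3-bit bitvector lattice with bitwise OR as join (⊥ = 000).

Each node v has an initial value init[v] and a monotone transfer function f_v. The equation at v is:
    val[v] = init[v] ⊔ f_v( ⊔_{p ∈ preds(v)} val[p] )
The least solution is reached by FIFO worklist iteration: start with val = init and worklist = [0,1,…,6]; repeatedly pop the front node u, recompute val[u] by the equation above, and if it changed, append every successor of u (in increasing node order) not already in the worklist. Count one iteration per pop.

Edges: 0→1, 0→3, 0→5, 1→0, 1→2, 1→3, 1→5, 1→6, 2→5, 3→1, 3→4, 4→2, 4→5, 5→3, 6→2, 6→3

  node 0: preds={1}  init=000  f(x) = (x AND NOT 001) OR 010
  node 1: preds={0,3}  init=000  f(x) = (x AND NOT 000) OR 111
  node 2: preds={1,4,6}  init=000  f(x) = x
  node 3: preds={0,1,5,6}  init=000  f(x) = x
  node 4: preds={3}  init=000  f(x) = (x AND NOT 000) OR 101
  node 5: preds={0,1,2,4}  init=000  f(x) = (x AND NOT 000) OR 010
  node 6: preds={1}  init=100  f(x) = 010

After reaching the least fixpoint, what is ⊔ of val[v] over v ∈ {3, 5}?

Worklist (12 pops):
  #1 pop 0: in=000 → 010 (was 000); enqueue []
  #2 pop 1: in=010 → 111 (was 000); enqueue [0]
  #3 pop 2: in=111 → 111 (was 000); enqueue []
  #4 pop 3: in=111 → 111 (was 000); enqueue [1]
  #5 pop 4: in=111 → 111 (was 000); enqueue [2]
  #6 pop 5: in=111 → 111 (was 000); enqueue [3]
  #7 pop 6: in=111 → 110 (was 100); enqueue []
  #8 pop 0: in=111 → 110 (was 010); enqueue [5]
  #9 pop 1: in=111 → 111 (no change)
  #10 pop 2: in=111 → 111 (no change)
  #11 pop 3: in=111 → 111 (no change)
  #12 pop 5: in=111 → 111 (no change)

Fixpoint:
  val[0] = 110
  val[1] = 111
  val[2] = 111
  val[3] = 111
  val[4] = 111
  val[5] = 111
  val[6] = 110

111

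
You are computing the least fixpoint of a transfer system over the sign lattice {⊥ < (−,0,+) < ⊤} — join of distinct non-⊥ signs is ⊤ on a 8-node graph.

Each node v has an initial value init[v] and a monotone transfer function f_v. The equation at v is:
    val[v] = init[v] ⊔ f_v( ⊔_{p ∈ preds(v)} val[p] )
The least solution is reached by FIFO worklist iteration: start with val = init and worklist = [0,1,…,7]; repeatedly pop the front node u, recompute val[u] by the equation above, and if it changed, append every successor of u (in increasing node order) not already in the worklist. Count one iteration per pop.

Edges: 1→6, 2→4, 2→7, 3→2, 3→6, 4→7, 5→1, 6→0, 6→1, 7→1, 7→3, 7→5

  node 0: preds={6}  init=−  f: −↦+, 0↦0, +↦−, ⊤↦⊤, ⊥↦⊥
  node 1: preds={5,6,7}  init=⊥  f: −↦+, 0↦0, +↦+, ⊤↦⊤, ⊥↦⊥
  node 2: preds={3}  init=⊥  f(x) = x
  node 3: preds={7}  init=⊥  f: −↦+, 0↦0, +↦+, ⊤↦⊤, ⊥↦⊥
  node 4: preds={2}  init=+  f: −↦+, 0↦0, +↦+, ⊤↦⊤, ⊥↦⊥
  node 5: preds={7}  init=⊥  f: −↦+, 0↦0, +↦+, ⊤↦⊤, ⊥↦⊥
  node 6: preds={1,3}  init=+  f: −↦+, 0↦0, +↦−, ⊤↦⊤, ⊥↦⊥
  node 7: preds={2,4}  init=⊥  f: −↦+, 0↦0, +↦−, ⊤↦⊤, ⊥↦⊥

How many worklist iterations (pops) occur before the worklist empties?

Trace (17 dequeues):
  [1] u=0 | in + | out − | ==
  [2] u=1 | in + | out + | prev ⊥ | push {}
  [3] u=2 | in ⊥ | out ⊥ | ==
  [4] u=3 | in ⊥ | out ⊥ | ==
  [5] u=4 | in ⊥ | out + | ==
  [6] u=5 | in ⊥ | out ⊥ | ==
  [7] u=6 | in + | out ⊤ | prev + | push {0,1}
  [8] u=7 | in + | out − | prev ⊥ | push {3,5}
  [9] u=0 | in ⊤ | out ⊤ | prev − | push {}
  [10] u=1 | in ⊤ | out ⊤ | prev + | push {6}
  [11] u=3 | in − | out + | prev ⊥ | push {2}
  [12] u=5 | in − | out + | prev ⊥ | push {1}
  [13] u=6 | in ⊤ | out ⊤ | ==
  [14] u=2 | in + | out + | prev ⊥ | push {4,7}
  [15] u=1 | in ⊤ | out ⊤ | ==
  [16] u=4 | in + | out + | ==
  [17] u=7 | in + | out − | ==

Converged values:
  [0] ⊤
  [1] ⊤
  [2] +
  [3] +
  [4] +
  [5] +
  [6] ⊤
  [7] −

17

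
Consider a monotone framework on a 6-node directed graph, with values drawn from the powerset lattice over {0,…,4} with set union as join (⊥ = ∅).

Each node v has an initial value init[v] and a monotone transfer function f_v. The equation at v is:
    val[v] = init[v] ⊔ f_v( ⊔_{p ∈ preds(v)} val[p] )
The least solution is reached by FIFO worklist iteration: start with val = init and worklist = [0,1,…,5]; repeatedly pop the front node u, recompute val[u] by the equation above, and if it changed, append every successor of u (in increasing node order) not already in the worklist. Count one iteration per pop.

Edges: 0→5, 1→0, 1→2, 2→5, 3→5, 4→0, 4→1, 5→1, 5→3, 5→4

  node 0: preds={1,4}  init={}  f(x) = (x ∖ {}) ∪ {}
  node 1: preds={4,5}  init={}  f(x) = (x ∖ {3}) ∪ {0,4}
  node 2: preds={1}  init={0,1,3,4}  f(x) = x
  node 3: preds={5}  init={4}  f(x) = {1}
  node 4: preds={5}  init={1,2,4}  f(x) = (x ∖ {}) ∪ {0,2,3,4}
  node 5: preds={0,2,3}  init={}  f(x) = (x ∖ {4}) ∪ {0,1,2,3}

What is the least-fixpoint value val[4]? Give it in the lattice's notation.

Worklist (11 pops):
  #1 pop 0: in={1,2,4} → {1,2,4} (was {}); enqueue []
  #2 pop 1: in={1,2,4} → {0,1,2,4} (was {}); enqueue [0]
  #3 pop 2: in={0,1,2,4} → {0,1,2,3,4} (was {0,1,3,4}); enqueue []
  #4 pop 3: in={} → {1,4} (was {4}); enqueue []
  #5 pop 4: in={} → {0,1,2,3,4} (was {1,2,4}); enqueue [1]
  #6 pop 5: in={0,1,2,3,4} → {0,1,2,3} (was {}); enqueue [3,4]
  #7 pop 0: in={0,1,2,3,4} → {0,1,2,3,4} (was {1,2,4}); enqueue [5]
  #8 pop 1: in={0,1,2,3,4} → {0,1,2,4} (no change)
  #9 pop 3: in={0,1,2,3} → {1,4} (no change)
  #10 pop 4: in={0,1,2,3} → {0,1,2,3,4} (no change)
  #11 pop 5: in={0,1,2,3,4} → {0,1,2,3} (no change)

Fixpoint:
  val[0] = {0,1,2,3,4}
  val[1] = {0,1,2,4}
  val[2] = {0,1,2,3,4}
  val[3] = {1,4}
  val[4] = {0,1,2,3,4}
  val[5] = {0,1,2,3}

{0,1,2,3,4}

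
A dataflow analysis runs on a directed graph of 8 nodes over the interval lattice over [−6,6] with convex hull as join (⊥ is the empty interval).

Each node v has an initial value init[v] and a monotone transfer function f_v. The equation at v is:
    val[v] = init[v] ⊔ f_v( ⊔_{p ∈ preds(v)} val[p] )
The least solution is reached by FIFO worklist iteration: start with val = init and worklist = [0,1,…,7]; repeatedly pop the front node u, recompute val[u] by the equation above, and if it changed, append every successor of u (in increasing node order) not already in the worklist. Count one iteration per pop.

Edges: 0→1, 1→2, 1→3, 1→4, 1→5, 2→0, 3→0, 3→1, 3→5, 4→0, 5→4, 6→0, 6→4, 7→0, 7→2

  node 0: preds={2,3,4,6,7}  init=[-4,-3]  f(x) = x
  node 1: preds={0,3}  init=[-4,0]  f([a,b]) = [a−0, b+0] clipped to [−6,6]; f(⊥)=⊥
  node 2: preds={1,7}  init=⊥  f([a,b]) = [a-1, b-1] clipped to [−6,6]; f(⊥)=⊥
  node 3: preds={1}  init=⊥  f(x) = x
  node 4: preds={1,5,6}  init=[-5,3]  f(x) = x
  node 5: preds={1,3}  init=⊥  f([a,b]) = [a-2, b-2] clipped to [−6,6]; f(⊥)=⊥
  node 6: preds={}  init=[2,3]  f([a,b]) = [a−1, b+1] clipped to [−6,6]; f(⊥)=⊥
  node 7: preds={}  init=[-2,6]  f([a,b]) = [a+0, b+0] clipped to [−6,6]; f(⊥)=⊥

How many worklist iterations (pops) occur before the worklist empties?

Worklist (16 pops):
  #1 pop 0: in=[-5,6] → [-5,6] (was [-4,-3]); enqueue []
  #2 pop 1: in=[-5,6] → [-5,6] (was [-4,0]); enqueue []
  #3 pop 2: in=[-5,6] → [-6,5] (was ⊥); enqueue [0]
  #4 pop 3: in=[-5,6] → [-5,6] (was ⊥); enqueue [1]
  #5 pop 4: in=[-5,6] → [-5,6] (was [-5,3]); enqueue []
  #6 pop 5: in=[-5,6] → [-6,4] (was ⊥); enqueue [4]
  #7 pop 6: in=⊥ → [2,3] (no change)
  #8 pop 7: in=⊥ → [-2,6] (no change)
  #9 pop 0: in=[-6,6] → [-6,6] (was [-5,6]); enqueue []
  #10 pop 1: in=[-6,6] → [-6,6] (was [-5,6]); enqueue [2,3,5]
  #11 pop 4: in=[-6,6] → [-6,6] (was [-5,6]); enqueue [0]
  #12 pop 2: in=[-6,6] → [-6,5] (no change)
  #13 pop 3: in=[-6,6] → [-6,6] (was [-5,6]); enqueue [1]
  #14 pop 5: in=[-6,6] → [-6,4] (no change)
  #15 pop 0: in=[-6,6] → [-6,6] (no change)
  #16 pop 1: in=[-6,6] → [-6,6] (no change)

Fixpoint:
  val[0] = [-6,6]
  val[1] = [-6,6]
  val[2] = [-6,5]
  val[3] = [-6,6]
  val[4] = [-6,6]
  val[5] = [-6,4]
  val[6] = [2,3]
  val[7] = [-2,6]

16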